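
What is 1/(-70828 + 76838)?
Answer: 1/6010 ≈ 0.00016639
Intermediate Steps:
1/(-70828 + 76838) = 1/6010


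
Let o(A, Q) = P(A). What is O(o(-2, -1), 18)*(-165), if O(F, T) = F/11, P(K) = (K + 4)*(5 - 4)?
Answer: -30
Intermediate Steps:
P(K) = 4 + K (P(K) = (4 + K)*1 = 4 + K)
o(A, Q) = 4 + A
O(F, T) = F/11 (O(F, T) = F*(1/11) = F/11)
O(o(-2, -1), 18)*(-165) = ((4 - 2)/11)*(-165) = ((1/11)*2)*(-165) = (2/11)*(-165) = -30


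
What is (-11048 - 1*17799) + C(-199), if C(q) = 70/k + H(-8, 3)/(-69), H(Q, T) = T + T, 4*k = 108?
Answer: -17912431/621 ≈ -28845.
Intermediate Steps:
k = 27 (k = (¼)*108 = 27)
H(Q, T) = 2*T
C(q) = 1556/621 (C(q) = 70/27 + (2*3)/(-69) = 70*(1/27) + 6*(-1/69) = 70/27 - 2/23 = 1556/621)
(-11048 - 1*17799) + C(-199) = (-11048 - 1*17799) + 1556/621 = (-11048 - 17799) + 1556/621 = -28847 + 1556/621 = -17912431/621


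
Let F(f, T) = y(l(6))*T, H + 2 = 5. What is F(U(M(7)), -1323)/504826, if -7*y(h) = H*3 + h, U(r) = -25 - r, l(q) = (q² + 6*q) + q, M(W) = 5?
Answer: 2349/72118 ≈ 0.032572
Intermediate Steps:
H = 3 (H = -2 + 5 = 3)
l(q) = q² + 7*q
y(h) = -9/7 - h/7 (y(h) = -(3*3 + h)/7 = -(9 + h)/7 = -9/7 - h/7)
F(f, T) = -87*T/7 (F(f, T) = (-9/7 - 6*(7 + 6)/7)*T = (-9/7 - 6*13/7)*T = (-9/7 - ⅐*78)*T = (-9/7 - 78/7)*T = -87*T/7)
F(U(M(7)), -1323)/504826 = -87/7*(-1323)/504826 = 16443*(1/504826) = 2349/72118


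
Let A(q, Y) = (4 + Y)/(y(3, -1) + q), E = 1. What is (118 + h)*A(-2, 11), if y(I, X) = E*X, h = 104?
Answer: -1110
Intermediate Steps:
y(I, X) = X (y(I, X) = 1*X = X)
A(q, Y) = (4 + Y)/(-1 + q)
(118 + h)*A(-2, 11) = (118 + 104)*((4 + 11)/(-1 - 2)) = 222*(15/(-3)) = 222*(-1/3*15) = 222*(-5) = -1110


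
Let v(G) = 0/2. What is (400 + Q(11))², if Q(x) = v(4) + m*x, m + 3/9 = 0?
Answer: 1413721/9 ≈ 1.5708e+5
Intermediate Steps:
m = -⅓ (m = -⅓ + 0 = -⅓ ≈ -0.33333)
v(G) = 0 (v(G) = 0*(½) = 0)
Q(x) = -x/3 (Q(x) = 0 - x/3 = -x/3)
(400 + Q(11))² = (400 - ⅓*11)² = (400 - 11/3)² = (1189/3)² = 1413721/9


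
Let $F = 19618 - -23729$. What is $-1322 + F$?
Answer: $42025$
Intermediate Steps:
$F = 43347$ ($F = 19618 + 23729 = 43347$)
$-1322 + F = -1322 + 43347 = 42025$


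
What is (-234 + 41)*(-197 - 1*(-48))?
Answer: 28757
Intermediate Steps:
(-234 + 41)*(-197 - 1*(-48)) = -193*(-197 + 48) = -193*(-149) = 28757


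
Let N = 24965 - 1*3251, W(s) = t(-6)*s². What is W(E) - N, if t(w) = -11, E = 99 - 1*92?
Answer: -22253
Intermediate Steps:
E = 7 (E = 99 - 92 = 7)
W(s) = -11*s²
N = 21714 (N = 24965 - 3251 = 21714)
W(E) - N = -11*7² - 1*21714 = -11*49 - 21714 = -539 - 21714 = -22253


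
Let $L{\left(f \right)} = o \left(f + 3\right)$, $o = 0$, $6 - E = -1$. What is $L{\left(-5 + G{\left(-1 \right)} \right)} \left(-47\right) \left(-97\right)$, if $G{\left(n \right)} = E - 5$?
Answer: $0$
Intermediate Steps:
$E = 7$ ($E = 6 - -1 = 6 + 1 = 7$)
$G{\left(n \right)} = 2$ ($G{\left(n \right)} = 7 - 5 = 2$)
$L{\left(f \right)} = 0$ ($L{\left(f \right)} = 0 \left(f + 3\right) = 0 \left(3 + f\right) = 0$)
$L{\left(-5 + G{\left(-1 \right)} \right)} \left(-47\right) \left(-97\right) = 0 \left(-47\right) \left(-97\right) = 0 \left(-97\right) = 0$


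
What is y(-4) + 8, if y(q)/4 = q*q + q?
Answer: 56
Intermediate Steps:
y(q) = 4*q + 4*q**2 (y(q) = 4*(q*q + q) = 4*(q**2 + q) = 4*(q + q**2) = 4*q + 4*q**2)
y(-4) + 8 = 4*(-4)*(1 - 4) + 8 = 4*(-4)*(-3) + 8 = 48 + 8 = 56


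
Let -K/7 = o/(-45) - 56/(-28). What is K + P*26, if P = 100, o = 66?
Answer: 38944/15 ≈ 2596.3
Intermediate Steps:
K = -56/15 (K = -7*(66/(-45) - 56/(-28)) = -7*(66*(-1/45) - 56*(-1/28)) = -7*(-22/15 + 2) = -7*8/15 = -56/15 ≈ -3.7333)
K + P*26 = -56/15 + 100*26 = -56/15 + 2600 = 38944/15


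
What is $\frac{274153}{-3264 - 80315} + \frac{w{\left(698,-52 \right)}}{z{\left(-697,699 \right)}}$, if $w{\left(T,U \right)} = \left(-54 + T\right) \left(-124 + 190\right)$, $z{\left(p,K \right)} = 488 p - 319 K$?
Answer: $- \frac{157932656717}{47064755743} \approx -3.3556$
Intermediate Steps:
$z{\left(p,K \right)} = - 319 K + 488 p$
$w{\left(T,U \right)} = -3564 + 66 T$ ($w{\left(T,U \right)} = \left(-54 + T\right) 66 = -3564 + 66 T$)
$\frac{274153}{-3264 - 80315} + \frac{w{\left(698,-52 \right)}}{z{\left(-697,699 \right)}} = \frac{274153}{-3264 - 80315} + \frac{-3564 + 66 \cdot 698}{\left(-319\right) 699 + 488 \left(-697\right)} = \frac{274153}{-3264 - 80315} + \frac{-3564 + 46068}{-222981 - 340136} = \frac{274153}{-83579} + \frac{42504}{-563117} = 274153 \left(- \frac{1}{83579}\right) + 42504 \left(- \frac{1}{563117}\right) = - \frac{274153}{83579} - \frac{42504}{563117} = - \frac{157932656717}{47064755743}$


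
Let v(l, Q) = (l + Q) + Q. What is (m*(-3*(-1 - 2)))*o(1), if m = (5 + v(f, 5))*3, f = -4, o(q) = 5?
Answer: 1485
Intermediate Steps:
v(l, Q) = l + 2*Q (v(l, Q) = (Q + l) + Q = l + 2*Q)
m = 33 (m = (5 + (-4 + 2*5))*3 = (5 + (-4 + 10))*3 = (5 + 6)*3 = 11*3 = 33)
(m*(-3*(-1 - 2)))*o(1) = (33*(-3*(-1 - 2)))*5 = (33*(-3*(-3)))*5 = (33*9)*5 = 297*5 = 1485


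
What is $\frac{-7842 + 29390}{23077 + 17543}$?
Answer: $\frac{5387}{10155} \approx 0.53048$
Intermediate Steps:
$\frac{-7842 + 29390}{23077 + 17543} = \frac{21548}{40620} = 21548 \cdot \frac{1}{40620} = \frac{5387}{10155}$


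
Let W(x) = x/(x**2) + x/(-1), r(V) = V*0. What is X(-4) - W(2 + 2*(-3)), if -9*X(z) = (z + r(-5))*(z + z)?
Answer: -263/36 ≈ -7.3056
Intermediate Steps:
r(V) = 0
X(z) = -2*z**2/9 (X(z) = -(z + 0)*(z + z)/9 = -z*2*z/9 = -2*z**2/9)
W(x) = 1/x - x (W(x) = x/x**2 + x*(-1) = 1/x - x)
X(-4) - W(2 + 2*(-3)) = -2/9*(-4)**2 - (1/(2 + 2*(-3)) - (2 + 2*(-3))) = -2/9*16 - (1/(2 - 6) - (2 - 6)) = -32/9 - (1/(-4) - 1*(-4)) = -32/9 - (-1/4 + 4) = -32/9 - 1*15/4 = -32/9 - 15/4 = -263/36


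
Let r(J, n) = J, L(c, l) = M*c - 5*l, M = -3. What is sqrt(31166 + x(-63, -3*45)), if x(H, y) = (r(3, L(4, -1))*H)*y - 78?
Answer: 23*sqrt(107) ≈ 237.91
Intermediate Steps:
L(c, l) = -5*l - 3*c (L(c, l) = -3*c - 5*l = -5*l - 3*c)
x(H, y) = -78 + 3*H*y (x(H, y) = (3*H)*y - 78 = 3*H*y - 78 = -78 + 3*H*y)
sqrt(31166 + x(-63, -3*45)) = sqrt(31166 + (-78 + 3*(-63)*(-3*45))) = sqrt(31166 + (-78 + 3*(-63)*(-135))) = sqrt(31166 + (-78 + 25515)) = sqrt(31166 + 25437) = sqrt(56603) = 23*sqrt(107)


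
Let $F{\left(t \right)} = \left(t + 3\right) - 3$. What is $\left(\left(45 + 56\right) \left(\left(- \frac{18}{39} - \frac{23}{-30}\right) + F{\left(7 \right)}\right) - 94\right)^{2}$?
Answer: $\frac{63045685921}{152100} \approx 4.145 \cdot 10^{5}$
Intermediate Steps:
$F{\left(t \right)} = t$ ($F{\left(t \right)} = \left(3 + t\right) - 3 = t$)
$\left(\left(45 + 56\right) \left(\left(- \frac{18}{39} - \frac{23}{-30}\right) + F{\left(7 \right)}\right) - 94\right)^{2} = \left(\left(45 + 56\right) \left(\left(- \frac{18}{39} - \frac{23}{-30}\right) + 7\right) - 94\right)^{2} = \left(101 \left(\left(\left(-18\right) \frac{1}{39} - - \frac{23}{30}\right) + 7\right) - 94\right)^{2} = \left(101 \left(\left(- \frac{6}{13} + \frac{23}{30}\right) + 7\right) - 94\right)^{2} = \left(101 \left(\frac{119}{390} + 7\right) - 94\right)^{2} = \left(101 \cdot \frac{2849}{390} - 94\right)^{2} = \left(\frac{287749}{390} - 94\right)^{2} = \left(\frac{251089}{390}\right)^{2} = \frac{63045685921}{152100}$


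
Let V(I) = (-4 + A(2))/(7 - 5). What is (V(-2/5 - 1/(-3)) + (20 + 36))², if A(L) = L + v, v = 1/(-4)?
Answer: 192721/64 ≈ 3011.3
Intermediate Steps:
v = -¼ (v = 1*(-¼) = -¼ ≈ -0.25000)
A(L) = -¼ + L (A(L) = L - ¼ = -¼ + L)
V(I) = -9/8 (V(I) = (-4 + (-¼ + 2))/(7 - 5) = (-4 + 7/4)/2 = -9/4*½ = -9/8)
(V(-2/5 - 1/(-3)) + (20 + 36))² = (-9/8 + (20 + 36))² = (-9/8 + 56)² = (439/8)² = 192721/64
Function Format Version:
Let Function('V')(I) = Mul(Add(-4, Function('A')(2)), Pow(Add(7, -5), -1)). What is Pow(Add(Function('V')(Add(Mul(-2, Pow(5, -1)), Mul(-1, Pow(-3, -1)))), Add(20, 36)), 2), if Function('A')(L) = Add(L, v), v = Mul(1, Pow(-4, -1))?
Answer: Rational(192721, 64) ≈ 3011.3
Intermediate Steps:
v = Rational(-1, 4) (v = Mul(1, Rational(-1, 4)) = Rational(-1, 4) ≈ -0.25000)
Function('A')(L) = Add(Rational(-1, 4), L) (Function('A')(L) = Add(L, Rational(-1, 4)) = Add(Rational(-1, 4), L))
Function('V')(I) = Rational(-9, 8) (Function('V')(I) = Mul(Add(-4, Add(Rational(-1, 4), 2)), Pow(Add(7, -5), -1)) = Mul(Add(-4, Rational(7, 4)), Pow(2, -1)) = Mul(Rational(-9, 4), Rational(1, 2)) = Rational(-9, 8))
Pow(Add(Function('V')(Add(Mul(-2, Pow(5, -1)), Mul(-1, Pow(-3, -1)))), Add(20, 36)), 2) = Pow(Add(Rational(-9, 8), Add(20, 36)), 2) = Pow(Add(Rational(-9, 8), 56), 2) = Pow(Rational(439, 8), 2) = Rational(192721, 64)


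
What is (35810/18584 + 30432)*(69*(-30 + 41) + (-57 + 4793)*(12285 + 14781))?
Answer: 36249793536401415/9292 ≈ 3.9012e+12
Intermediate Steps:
(35810/18584 + 30432)*(69*(-30 + 41) + (-57 + 4793)*(12285 + 14781)) = (35810*(1/18584) + 30432)*(69*11 + 4736*27066) = (17905/9292 + 30432)*(759 + 128184576) = (282792049/9292)*128185335 = 36249793536401415/9292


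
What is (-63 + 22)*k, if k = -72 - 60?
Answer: 5412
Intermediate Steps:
k = -132
(-63 + 22)*k = (-63 + 22)*(-132) = -41*(-132) = 5412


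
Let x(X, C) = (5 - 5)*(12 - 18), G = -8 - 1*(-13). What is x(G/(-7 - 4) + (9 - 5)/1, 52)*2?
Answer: 0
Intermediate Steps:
G = 5 (G = -8 + 13 = 5)
x(X, C) = 0 (x(X, C) = 0*(-6) = 0)
x(G/(-7 - 4) + (9 - 5)/1, 52)*2 = 0*2 = 0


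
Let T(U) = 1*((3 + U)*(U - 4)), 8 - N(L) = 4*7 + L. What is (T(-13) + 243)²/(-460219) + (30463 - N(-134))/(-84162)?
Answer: -28322614609/38732951478 ≈ -0.73123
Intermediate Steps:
N(L) = -20 - L (N(L) = 8 - (4*7 + L) = 8 - (28 + L) = 8 + (-28 - L) = -20 - L)
T(U) = (-4 + U)*(3 + U) (T(U) = 1*((3 + U)*(-4 + U)) = 1*((-4 + U)*(3 + U)) = (-4 + U)*(3 + U))
(T(-13) + 243)²/(-460219) + (30463 - N(-134))/(-84162) = ((-12 + (-13)² - 1*(-13)) + 243)²/(-460219) + (30463 - (-20 - 1*(-134)))/(-84162) = ((-12 + 169 + 13) + 243)²*(-1/460219) + (30463 - (-20 + 134))*(-1/84162) = (170 + 243)²*(-1/460219) + (30463 - 1*114)*(-1/84162) = 413²*(-1/460219) + (30463 - 114)*(-1/84162) = 170569*(-1/460219) + 30349*(-1/84162) = -170569/460219 - 30349/84162 = -28322614609/38732951478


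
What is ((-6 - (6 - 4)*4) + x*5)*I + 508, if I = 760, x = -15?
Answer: -67132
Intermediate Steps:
((-6 - (6 - 4)*4) + x*5)*I + 508 = ((-6 - (6 - 4)*4) - 15*5)*760 + 508 = ((-6 - 2*4) - 75)*760 + 508 = ((-6 - 1*8) - 75)*760 + 508 = ((-6 - 8) - 75)*760 + 508 = (-14 - 75)*760 + 508 = -89*760 + 508 = -67640 + 508 = -67132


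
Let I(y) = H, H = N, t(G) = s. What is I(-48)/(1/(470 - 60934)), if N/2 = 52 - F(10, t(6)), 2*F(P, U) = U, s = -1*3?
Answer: -6469648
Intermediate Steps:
s = -3
t(G) = -3
F(P, U) = U/2
N = 107 (N = 2*(52 - (-3)/2) = 2*(52 - 1*(-3/2)) = 2*(52 + 3/2) = 2*(107/2) = 107)
H = 107
I(y) = 107
I(-48)/(1/(470 - 60934)) = 107/(1/(470 - 60934)) = 107/(1/(-60464)) = 107/(-1/60464) = 107*(-60464) = -6469648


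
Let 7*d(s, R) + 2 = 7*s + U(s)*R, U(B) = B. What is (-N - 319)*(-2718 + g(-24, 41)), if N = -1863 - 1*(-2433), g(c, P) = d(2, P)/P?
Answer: 99056444/41 ≈ 2.4160e+6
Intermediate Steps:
d(s, R) = -2/7 + s + R*s/7 (d(s, R) = -2/7 + (7*s + s*R)/7 = -2/7 + (7*s + R*s)/7 = -2/7 + (s + R*s/7) = -2/7 + s + R*s/7)
g(c, P) = (12/7 + 2*P/7)/P (g(c, P) = (-2/7 + 2 + (⅐)*P*2)/P = (-2/7 + 2 + 2*P/7)/P = (12/7 + 2*P/7)/P)
N = 570 (N = -1863 + 2433 = 570)
(-N - 319)*(-2718 + g(-24, 41)) = (-1*570 - 319)*(-2718 + (2/7)*(6 + 41)/41) = (-570 - 319)*(-2718 + (2/7)*(1/41)*47) = -889*(-2718 + 94/287) = -889*(-779972/287) = 99056444/41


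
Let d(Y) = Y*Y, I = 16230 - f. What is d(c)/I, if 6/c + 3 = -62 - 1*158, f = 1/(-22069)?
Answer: 794484/17811926804959 ≈ 4.4604e-8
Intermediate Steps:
f = -1/22069 ≈ -4.5312e-5
I = 358179871/22069 (I = 16230 - 1*(-1/22069) = 16230 + 1/22069 = 358179871/22069 ≈ 16230.)
c = -6/223 (c = 6/(-3 + (-62 - 1*158)) = 6/(-3 + (-62 - 158)) = 6/(-3 - 220) = 6/(-223) = 6*(-1/223) = -6/223 ≈ -0.026906)
d(Y) = Y**2
d(c)/I = (-6/223)**2/(358179871/22069) = (36/49729)*(22069/358179871) = 794484/17811926804959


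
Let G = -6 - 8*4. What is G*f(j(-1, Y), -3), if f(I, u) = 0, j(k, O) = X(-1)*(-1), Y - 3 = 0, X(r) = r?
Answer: 0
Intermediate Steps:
Y = 3 (Y = 3 + 0 = 3)
j(k, O) = 1 (j(k, O) = -1*(-1) = 1)
G = -38 (G = -6 - 32 = -38)
G*f(j(-1, Y), -3) = -38*0 = 0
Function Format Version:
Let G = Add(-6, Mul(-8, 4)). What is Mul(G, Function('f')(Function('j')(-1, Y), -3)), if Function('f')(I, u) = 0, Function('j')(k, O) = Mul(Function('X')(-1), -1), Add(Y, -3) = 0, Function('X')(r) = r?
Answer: 0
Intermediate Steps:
Y = 3 (Y = Add(3, 0) = 3)
Function('j')(k, O) = 1 (Function('j')(k, O) = Mul(-1, -1) = 1)
G = -38 (G = Add(-6, -32) = -38)
Mul(G, Function('f')(Function('j')(-1, Y), -3)) = Mul(-38, 0) = 0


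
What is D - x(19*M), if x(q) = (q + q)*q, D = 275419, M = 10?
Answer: 203219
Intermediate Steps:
x(q) = 2*q² (x(q) = (2*q)*q = 2*q²)
D - x(19*M) = 275419 - 2*(19*10)² = 275419 - 2*190² = 275419 - 2*36100 = 275419 - 1*72200 = 275419 - 72200 = 203219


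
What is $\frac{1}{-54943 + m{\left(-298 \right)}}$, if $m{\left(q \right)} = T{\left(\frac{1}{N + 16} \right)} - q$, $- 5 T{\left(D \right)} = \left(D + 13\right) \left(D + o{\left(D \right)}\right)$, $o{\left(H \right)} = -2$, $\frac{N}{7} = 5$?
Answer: $- \frac{13005}{710591161} \approx -1.8302 \cdot 10^{-5}$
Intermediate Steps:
$N = 35$ ($N = 7 \cdot 5 = 35$)
$T{\left(D \right)} = - \frac{\left(-2 + D\right) \left(13 + D\right)}{5}$ ($T{\left(D \right)} = - \frac{\left(D + 13\right) \left(D - 2\right)}{5} = - \frac{\left(13 + D\right) \left(-2 + D\right)}{5} = - \frac{\left(-2 + D\right) \left(13 + D\right)}{5}$)
$m{\left(q \right)} = \frac{67064}{13005} - q$ ($m{\left(q \right)} = \left(\frac{26}{5} - \frac{11}{5 \left(35 + 16\right)} - \frac{\left(\frac{1}{35 + 16}\right)^{2}}{5}\right) - q = \left(\frac{26}{5} - \frac{11}{5 \cdot 51} - \frac{\left(\frac{1}{51}\right)^{2}}{5}\right) - q = \left(\frac{26}{5} - \frac{11}{255} - \frac{1}{5 \cdot 2601}\right) - q = \left(\frac{26}{5} - \frac{11}{255} - \frac{1}{13005}\right) - q = \frac{67064}{13005} - q$)
$\frac{1}{-54943 + m{\left(-298 \right)}} = \frac{1}{-54943 + \left(\frac{67064}{13005} - -298\right)} = \frac{1}{-54943 + \left(\frac{67064}{13005} + 298\right)} = \frac{1}{-54943 + \frac{3942554}{13005}} = \frac{1}{- \frac{710591161}{13005}} = - \frac{13005}{710591161}$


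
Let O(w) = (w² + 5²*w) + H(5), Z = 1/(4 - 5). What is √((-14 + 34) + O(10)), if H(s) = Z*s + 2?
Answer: √367 ≈ 19.157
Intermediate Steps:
Z = -1 (Z = 1/(-1) = -1)
H(s) = 2 - s (H(s) = -s + 2 = 2 - s)
O(w) = -3 + w² + 25*w (O(w) = (w² + 5²*w) + (2 - 1*5) = (w² + 25*w) + (2 - 5) = (w² + 25*w) - 3 = -3 + w² + 25*w)
√((-14 + 34) + O(10)) = √((-14 + 34) + (-3 + 10² + 25*10)) = √(20 + (-3 + 100 + 250)) = √(20 + 347) = √367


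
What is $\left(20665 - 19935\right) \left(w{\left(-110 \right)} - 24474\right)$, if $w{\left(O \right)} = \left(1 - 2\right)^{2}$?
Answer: $-17865290$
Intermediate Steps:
$w{\left(O \right)} = 1$ ($w{\left(O \right)} = \left(-1\right)^{2} = 1$)
$\left(20665 - 19935\right) \left(w{\left(-110 \right)} - 24474\right) = \left(20665 - 19935\right) \left(1 - 24474\right) = 730 \left(-24473\right) = -17865290$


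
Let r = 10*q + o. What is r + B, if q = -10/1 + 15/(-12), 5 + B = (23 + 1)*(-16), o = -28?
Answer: -1059/2 ≈ -529.50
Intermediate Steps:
B = -389 (B = -5 + (23 + 1)*(-16) = -5 + 24*(-16) = -5 - 384 = -389)
q = -45/4 (q = -10*1 + 15*(-1/12) = -10 - 5/4 = -45/4 ≈ -11.250)
r = -281/2 (r = 10*(-45/4) - 28 = -225/2 - 28 = -281/2 ≈ -140.50)
r + B = -281/2 - 389 = -1059/2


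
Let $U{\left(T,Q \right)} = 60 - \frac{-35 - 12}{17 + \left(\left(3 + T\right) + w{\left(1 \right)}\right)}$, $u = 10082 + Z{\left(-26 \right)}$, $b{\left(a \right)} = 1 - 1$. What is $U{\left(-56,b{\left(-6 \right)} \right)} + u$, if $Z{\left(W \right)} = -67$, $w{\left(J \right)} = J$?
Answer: $\frac{352578}{35} \approx 10074.0$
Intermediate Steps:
$b{\left(a \right)} = 0$ ($b{\left(a \right)} = 1 - 1 = 0$)
$u = 10015$ ($u = 10082 - 67 = 10015$)
$U{\left(T,Q \right)} = 60 + \frac{47}{21 + T}$ ($U{\left(T,Q \right)} = 60 - \frac{-35 - 12}{17 + \left(\left(3 + T\right) + 1\right)} = 60 - - \frac{47}{17 + \left(4 + T\right)} = 60 - - \frac{47}{21 + T} = 60 + \frac{47}{21 + T}$)
$U{\left(-56,b{\left(-6 \right)} \right)} + u = \frac{1307 + 60 \left(-56\right)}{21 - 56} + 10015 = \frac{1307 - 3360}{-35} + 10015 = \left(- \frac{1}{35}\right) \left(-2053\right) + 10015 = \frac{2053}{35} + 10015 = \frac{352578}{35}$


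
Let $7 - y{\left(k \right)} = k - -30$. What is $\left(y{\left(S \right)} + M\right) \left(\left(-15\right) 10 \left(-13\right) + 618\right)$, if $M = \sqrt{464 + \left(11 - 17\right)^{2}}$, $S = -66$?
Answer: $110424 + 25680 \sqrt{5} \approx 1.6785 \cdot 10^{5}$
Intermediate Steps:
$y{\left(k \right)} = -23 - k$ ($y{\left(k \right)} = 7 - \left(k - -30\right) = 7 - \left(k + 30\right) = 7 - \left(30 + k\right) = -23 - k$)
$M = 10 \sqrt{5}$ ($M = \sqrt{464 + \left(-6\right)^{2}} = \sqrt{464 + 36} = \sqrt{500} = 10 \sqrt{5} \approx 22.361$)
$\left(y{\left(S \right)} + M\right) \left(\left(-15\right) 10 \left(-13\right) + 618\right) = \left(\left(-23 - -66\right) + 10 \sqrt{5}\right) \left(\left(-15\right) 10 \left(-13\right) + 618\right) = \left(\left(-23 + 66\right) + 10 \sqrt{5}\right) \left(\left(-150\right) \left(-13\right) + 618\right) = \left(43 + 10 \sqrt{5}\right) \left(1950 + 618\right) = \left(43 + 10 \sqrt{5}\right) 2568 = 110424 + 25680 \sqrt{5}$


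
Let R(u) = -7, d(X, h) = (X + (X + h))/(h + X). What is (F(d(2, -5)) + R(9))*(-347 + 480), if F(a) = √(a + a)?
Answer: -931 + 133*√6/3 ≈ -822.41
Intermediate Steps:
d(X, h) = (h + 2*X)/(X + h)
F(a) = √2*√a (F(a) = √(2*a) = √2*√a)
(F(d(2, -5)) + R(9))*(-347 + 480) = (√2*√((-5 + 2*2)/(2 - 5)) - 7)*(-347 + 480) = (√2*√((-5 + 4)/(-3)) - 7)*133 = (√2*√(-⅓*(-1)) - 7)*133 = (√2*√(⅓) - 7)*133 = (√2*(√3/3) - 7)*133 = (√6/3 - 7)*133 = (-7 + √6/3)*133 = -931 + 133*√6/3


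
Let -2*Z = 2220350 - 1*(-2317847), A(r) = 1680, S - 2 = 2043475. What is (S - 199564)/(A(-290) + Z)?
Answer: -3687826/4534837 ≈ -0.81322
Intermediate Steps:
S = 2043477 (S = 2 + 2043475 = 2043477)
Z = -4538197/2 (Z = -(2220350 - 1*(-2317847))/2 = -(2220350 + 2317847)/2 = -½*4538197 = -4538197/2 ≈ -2.2691e+6)
(S - 199564)/(A(-290) + Z) = (2043477 - 199564)/(1680 - 4538197/2) = 1843913/(-4534837/2) = 1843913*(-2/4534837) = -3687826/4534837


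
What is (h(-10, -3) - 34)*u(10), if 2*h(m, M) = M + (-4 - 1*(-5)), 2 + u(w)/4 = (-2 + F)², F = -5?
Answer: -6580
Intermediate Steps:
u(w) = 188 (u(w) = -8 + 4*(-2 - 5)² = -8 + 4*(-7)² = -8 + 4*49 = -8 + 196 = 188)
h(m, M) = ½ + M/2 (h(m, M) = (M + (-4 - 1*(-5)))/2 = (M + (-4 + 5))/2 = (M + 1)/2 = (1 + M)/2 = ½ + M/2)
(h(-10, -3) - 34)*u(10) = ((½ + (½)*(-3)) - 34)*188 = ((½ - 3/2) - 34)*188 = (-1 - 34)*188 = -35*188 = -6580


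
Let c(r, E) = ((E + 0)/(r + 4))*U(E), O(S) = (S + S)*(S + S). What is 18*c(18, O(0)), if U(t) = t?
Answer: 0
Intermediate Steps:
O(S) = 4*S**2 (O(S) = (2*S)*(2*S) = 4*S**2)
c(r, E) = E**2/(4 + r) (c(r, E) = ((E + 0)/(r + 4))*E = (E/(4 + r))*E = E**2/(4 + r))
18*c(18, O(0)) = 18*((4*0**2)**2/(4 + 18)) = 18*((4*0)**2/22) = 18*(0**2*(1/22)) = 18*(0*(1/22)) = 18*0 = 0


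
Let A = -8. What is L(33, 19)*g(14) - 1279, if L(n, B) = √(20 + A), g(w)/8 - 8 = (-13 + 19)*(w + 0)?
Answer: -1279 + 1472*√3 ≈ 1270.6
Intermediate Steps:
g(w) = 64 + 48*w (g(w) = 64 + 8*((-13 + 19)*(w + 0)) = 64 + 8*(6*w) = 64 + 48*w)
L(n, B) = 2*√3 (L(n, B) = √(20 - 8) = √12 = 2*√3)
L(33, 19)*g(14) - 1279 = (2*√3)*(64 + 48*14) - 1279 = (2*√3)*(64 + 672) - 1279 = (2*√3)*736 - 1279 = 1472*√3 - 1279 = -1279 + 1472*√3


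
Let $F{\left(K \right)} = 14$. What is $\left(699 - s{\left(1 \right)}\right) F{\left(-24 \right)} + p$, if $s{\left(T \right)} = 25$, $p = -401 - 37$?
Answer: $8998$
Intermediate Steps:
$p = -438$ ($p = -401 - 37 = -438$)
$\left(699 - s{\left(1 \right)}\right) F{\left(-24 \right)} + p = \left(699 - 25\right) 14 - 438 = 674 \cdot 14 - 438 = 9436 - 438 = 8998$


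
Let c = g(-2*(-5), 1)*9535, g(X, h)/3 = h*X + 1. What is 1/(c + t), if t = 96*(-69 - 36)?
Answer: 1/304575 ≈ 3.2833e-6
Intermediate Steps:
g(X, h) = 3 + 3*X*h (g(X, h) = 3*(h*X + 1) = 3*(X*h + 1) = 3*(1 + X*h) = 3 + 3*X*h)
t = -10080 (t = 96*(-105) = -10080)
c = 314655 (c = (3 + 3*(-2*(-5))*1)*9535 = (3 + 3*10*1)*9535 = (3 + 30)*9535 = 33*9535 = 314655)
1/(c + t) = 1/(314655 - 10080) = 1/304575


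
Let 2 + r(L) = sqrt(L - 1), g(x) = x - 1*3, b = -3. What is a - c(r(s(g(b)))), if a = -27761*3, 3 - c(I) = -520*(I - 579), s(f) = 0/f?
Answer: 218834 - 520*I ≈ 2.1883e+5 - 520.0*I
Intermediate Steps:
g(x) = -3 + x (g(x) = x - 3 = -3 + x)
s(f) = 0
r(L) = -2 + sqrt(-1 + L) (r(L) = -2 + sqrt(L - 1) = -2 + sqrt(-1 + L))
c(I) = -301077 + 520*I (c(I) = 3 - (-520)*(I - 579) = 3 - (-520)*(-579 + I) = 3 - (301080 - 520*I) = 3 + (-301080 + 520*I) = -301077 + 520*I)
a = -83283
a - c(r(s(g(b)))) = -83283 - (-301077 + 520*(-2 + sqrt(-1 + 0))) = -83283 - (-301077 + 520*(-2 + sqrt(-1))) = -83283 - (-301077 + 520*(-2 + I)) = -83283 - (-301077 + (-1040 + 520*I)) = -83283 - (-302117 + 520*I) = -83283 + (302117 - 520*I) = 218834 - 520*I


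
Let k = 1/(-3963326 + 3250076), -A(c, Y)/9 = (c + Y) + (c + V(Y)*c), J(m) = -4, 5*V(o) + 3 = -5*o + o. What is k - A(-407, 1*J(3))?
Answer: -12043796851/713250 ≈ -16886.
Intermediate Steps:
V(o) = -⅗ - 4*o/5 (V(o) = -⅗ + (-5*o + o)/5 = -⅗ + (-4*o)/5 = -⅗ - 4*o/5)
A(c, Y) = -18*c - 9*Y - 9*c*(-⅗ - 4*Y/5) (A(c, Y) = -9*((c + Y) + (c + (-⅗ - 4*Y/5)*c)) = -9*((Y + c) + (c + c*(-⅗ - 4*Y/5))) = -9*(Y + 2*c + c*(-⅗ - 4*Y/5)) = -18*c - 9*Y - 9*c*(-⅗ - 4*Y/5))
k = -1/713250 (k = 1/(-713250) = -1/713250 ≈ -1.4020e-6)
k - A(-407, 1*J(3)) = -1/713250 - (-9*(-4) - 63/5*(-407) + (36/5)*(1*(-4))*(-407)) = -1/713250 - (-9*(-4) + 25641/5 + (36/5)*(-4)*(-407)) = -1/713250 - (36 + 25641/5 + 58608/5) = -1/713250 - 1*84429/5 = -1/713250 - 84429/5 = -12043796851/713250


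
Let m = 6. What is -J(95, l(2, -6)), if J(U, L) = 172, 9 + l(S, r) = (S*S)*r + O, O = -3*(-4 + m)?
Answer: -172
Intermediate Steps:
O = -6 (O = -3*(-4 + 6) = -3*2 = -6)
l(S, r) = -15 + r*S**2 (l(S, r) = -9 + ((S*S)*r - 6) = -9 + (S**2*r - 6) = -9 + (r*S**2 - 6) = -9 + (-6 + r*S**2) = -15 + r*S**2)
-J(95, l(2, -6)) = -1*172 = -172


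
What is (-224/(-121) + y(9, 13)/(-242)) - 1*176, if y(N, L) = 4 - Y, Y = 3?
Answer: -42145/242 ≈ -174.15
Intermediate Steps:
y(N, L) = 1 (y(N, L) = 4 - 1*3 = 4 - 3 = 1)
(-224/(-121) + y(9, 13)/(-242)) - 1*176 = (-224/(-121) + 1/(-242)) - 1*176 = (-224*(-1/121) + 1*(-1/242)) - 176 = (224/121 - 1/242) - 176 = 447/242 - 176 = -42145/242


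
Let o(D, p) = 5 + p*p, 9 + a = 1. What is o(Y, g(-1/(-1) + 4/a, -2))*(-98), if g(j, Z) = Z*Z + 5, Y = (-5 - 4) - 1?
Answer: -8428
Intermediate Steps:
a = -8 (a = -9 + 1 = -8)
Y = -10 (Y = -9 - 1 = -10)
g(j, Z) = 5 + Z**2 (g(j, Z) = Z**2 + 5 = 5 + Z**2)
o(D, p) = 5 + p**2
o(Y, g(-1/(-1) + 4/a, -2))*(-98) = (5 + (5 + (-2)**2)**2)*(-98) = (5 + (5 + 4)**2)*(-98) = (5 + 9**2)*(-98) = (5 + 81)*(-98) = 86*(-98) = -8428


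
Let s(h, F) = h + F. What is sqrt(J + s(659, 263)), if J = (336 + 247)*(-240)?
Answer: I*sqrt(138998) ≈ 372.82*I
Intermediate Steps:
s(h, F) = F + h
J = -139920 (J = 583*(-240) = -139920)
sqrt(J + s(659, 263)) = sqrt(-139920 + (263 + 659)) = sqrt(-139920 + 922) = sqrt(-138998) = I*sqrt(138998)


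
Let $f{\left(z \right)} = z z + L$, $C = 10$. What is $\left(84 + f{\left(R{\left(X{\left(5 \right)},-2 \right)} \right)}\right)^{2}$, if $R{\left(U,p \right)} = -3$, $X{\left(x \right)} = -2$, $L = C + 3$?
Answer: $11236$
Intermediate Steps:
$L = 13$ ($L = 10 + 3 = 13$)
$f{\left(z \right)} = 13 + z^{2}$ ($f{\left(z \right)} = z z + 13 = z^{2} + 13 = 13 + z^{2}$)
$\left(84 + f{\left(R{\left(X{\left(5 \right)},-2 \right)} \right)}\right)^{2} = \left(84 + \left(13 + \left(-3\right)^{2}\right)\right)^{2} = \left(84 + \left(13 + 9\right)\right)^{2} = \left(84 + 22\right)^{2} = 106^{2} = 11236$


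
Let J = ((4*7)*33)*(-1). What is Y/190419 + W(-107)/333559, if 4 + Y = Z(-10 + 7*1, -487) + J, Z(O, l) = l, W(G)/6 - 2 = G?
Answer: -591949955/63515971221 ≈ -0.0093197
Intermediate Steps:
W(G) = 12 + 6*G
J = -924 (J = (28*33)*(-1) = 924*(-1) = -924)
Y = -1415 (Y = -4 + (-487 - 924) = -4 - 1411 = -1415)
Y/190419 + W(-107)/333559 = -1415/190419 + (12 + 6*(-107))/333559 = -1415*1/190419 + (12 - 642)*(1/333559) = -1415/190419 - 630*1/333559 = -1415/190419 - 630/333559 = -591949955/63515971221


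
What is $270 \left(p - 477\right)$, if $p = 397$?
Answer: $-21600$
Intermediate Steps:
$270 \left(p - 477\right) = 270 \left(397 - 477\right) = 270 \left(-80\right) = -21600$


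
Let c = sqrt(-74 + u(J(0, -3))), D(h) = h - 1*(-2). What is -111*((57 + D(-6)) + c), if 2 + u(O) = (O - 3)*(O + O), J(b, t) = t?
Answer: -5883 - 222*I*sqrt(10) ≈ -5883.0 - 702.03*I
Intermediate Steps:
D(h) = 2 + h (D(h) = h + 2 = 2 + h)
u(O) = -2 + 2*O*(-3 + O) (u(O) = -2 + (O - 3)*(O + O) = -2 + (-3 + O)*(2*O) = -2 + 2*O*(-3 + O))
c = 2*I*sqrt(10) (c = sqrt(-74 + (-2 - 6*(-3) + 2*(-3)**2)) = sqrt(-74 + (-2 + 18 + 2*9)) = sqrt(-74 + (-2 + 18 + 18)) = sqrt(-74 + 34) = sqrt(-40) = 2*I*sqrt(10) ≈ 6.3246*I)
-111*((57 + D(-6)) + c) = -111*((57 + (2 - 6)) + 2*I*sqrt(10)) = -111*((57 - 4) + 2*I*sqrt(10)) = -111*(53 + 2*I*sqrt(10)) = -5883 - 222*I*sqrt(10)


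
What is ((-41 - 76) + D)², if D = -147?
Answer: 69696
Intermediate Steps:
((-41 - 76) + D)² = ((-41 - 76) - 147)² = (-117 - 147)² = (-264)² = 69696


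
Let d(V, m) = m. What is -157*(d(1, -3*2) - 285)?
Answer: 45687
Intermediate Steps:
-157*(d(1, -3*2) - 285) = -157*(-3*2 - 285) = -157*(-6 - 285) = -157*(-291) = 45687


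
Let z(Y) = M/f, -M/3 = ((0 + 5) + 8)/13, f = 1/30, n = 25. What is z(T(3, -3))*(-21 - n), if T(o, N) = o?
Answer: 4140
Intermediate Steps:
f = 1/30 ≈ 0.033333
M = -3 (M = -3*((0 + 5) + 8)/13 = -3*(5 + 8)/13 = -39/13 = -3*1 = -3)
z(Y) = -90 (z(Y) = -3/1/30 = -3*30 = -90)
z(T(3, -3))*(-21 - n) = -90*(-21 - 1*25) = -90*(-21 - 25) = -90*(-46) = 4140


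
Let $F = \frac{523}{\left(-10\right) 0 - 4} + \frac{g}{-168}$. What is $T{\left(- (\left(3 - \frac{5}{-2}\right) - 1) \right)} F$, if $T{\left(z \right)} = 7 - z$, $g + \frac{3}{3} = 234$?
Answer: $- \frac{510577}{336} \approx -1519.6$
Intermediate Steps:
$g = 233$ ($g = -1 + 234 = 233$)
$F = - \frac{22199}{168}$ ($F = \frac{523}{\left(-10\right) 0 - 4} + \frac{233}{-168} = \frac{523}{0 - 4} + 233 \left(- \frac{1}{168}\right) = \frac{523}{-4} - \frac{233}{168} = 523 \left(- \frac{1}{4}\right) - \frac{233}{168} = - \frac{523}{4} - \frac{233}{168} = - \frac{22199}{168} \approx -132.14$)
$T{\left(- (\left(3 - \frac{5}{-2}\right) - 1) \right)} F = \left(7 - - (\left(3 - \frac{5}{-2}\right) - 1)\right) \left(- \frac{22199}{168}\right) = \left(7 - - (\left(3 - - \frac{5}{2}\right) - 1)\right) \left(- \frac{22199}{168}\right) = \left(7 - - (\left(3 + \frac{5}{2}\right) - 1)\right) \left(- \frac{22199}{168}\right) = \left(7 - - (\frac{11}{2} - 1)\right) \left(- \frac{22199}{168}\right) = \left(7 - \left(-1\right) \frac{9}{2}\right) \left(- \frac{22199}{168}\right) = \left(7 - - \frac{9}{2}\right) \left(- \frac{22199}{168}\right) = \left(7 + \frac{9}{2}\right) \left(- \frac{22199}{168}\right) = \frac{23}{2} \left(- \frac{22199}{168}\right) = - \frac{510577}{336}$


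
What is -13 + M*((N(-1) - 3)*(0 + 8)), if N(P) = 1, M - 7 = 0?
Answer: -125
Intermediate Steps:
M = 7 (M = 7 + 0 = 7)
-13 + M*((N(-1) - 3)*(0 + 8)) = -13 + 7*((1 - 3)*(0 + 8)) = -13 + 7*(-2*8) = -13 + 7*(-16) = -13 - 112 = -125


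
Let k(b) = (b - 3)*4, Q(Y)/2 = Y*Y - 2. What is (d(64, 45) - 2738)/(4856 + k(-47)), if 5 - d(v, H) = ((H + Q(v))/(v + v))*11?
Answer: -440387/595968 ≈ -0.73894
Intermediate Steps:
Q(Y) = -4 + 2*Y² (Q(Y) = 2*(Y*Y - 2) = 2*(Y² - 2) = 2*(-2 + Y²) = -4 + 2*Y²)
d(v, H) = 5 - 11*(-4 + H + 2*v²)/(2*v) (d(v, H) = 5 - (H + (-4 + 2*v²))/(v + v)*11 = 5 - (-4 + H + 2*v²)/((2*v))*11 = 5 - (-4 + H + 2*v²)*(1/(2*v))*11 = 5 - (-4 + H + 2*v²)/(2*v)*11 = 5 - 11*(-4 + H + 2*v²)/(2*v))
k(b) = -12 + 4*b (k(b) = (-3 + b)*4 = -12 + 4*b)
(d(64, 45) - 2738)/(4856 + k(-47)) = ((5 - 11*64 + 22/64 - 11/2*45/64) - 2738)/(4856 + (-12 + 4*(-47))) = ((5 - 704 + 22*(1/64) - 11/2*45*1/64) - 2738)/(4856 + (-12 - 188)) = ((5 - 704 + 11/32 - 495/128) - 2738)/(4856 - 200) = (-89923/128 - 2738)/4656 = -440387/128*1/4656 = -440387/595968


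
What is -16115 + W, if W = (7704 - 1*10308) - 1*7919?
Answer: -26638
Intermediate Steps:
W = -10523 (W = (7704 - 10308) - 7919 = -2604 - 7919 = -10523)
-16115 + W = -16115 - 10523 = -26638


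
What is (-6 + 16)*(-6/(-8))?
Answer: 15/2 ≈ 7.5000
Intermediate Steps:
(-6 + 16)*(-6/(-8)) = 10*(-6*(-1/8)) = 10*(3/4) = 15/2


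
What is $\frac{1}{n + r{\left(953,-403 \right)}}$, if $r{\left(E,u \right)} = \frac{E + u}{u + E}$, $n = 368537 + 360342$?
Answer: $\frac{1}{728880} \approx 1.372 \cdot 10^{-6}$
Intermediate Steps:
$n = 728879$
$r{\left(E,u \right)} = 1$ ($r{\left(E,u \right)} = \frac{E + u}{E + u} = 1$)
$\frac{1}{n + r{\left(953,-403 \right)}} = \frac{1}{728879 + 1} = \frac{1}{728880}$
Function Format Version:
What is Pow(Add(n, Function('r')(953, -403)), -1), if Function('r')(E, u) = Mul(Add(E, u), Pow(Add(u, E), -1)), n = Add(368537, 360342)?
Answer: Rational(1, 728880) ≈ 1.3720e-6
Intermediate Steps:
n = 728879
Function('r')(E, u) = 1 (Function('r')(E, u) = Mul(Add(E, u), Pow(Add(E, u), -1)) = 1)
Pow(Add(n, Function('r')(953, -403)), -1) = Pow(Add(728879, 1), -1) = Pow(728880, -1) = Rational(1, 728880)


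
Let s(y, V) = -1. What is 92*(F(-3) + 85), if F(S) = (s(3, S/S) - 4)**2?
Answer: 10120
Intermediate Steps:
F(S) = 25 (F(S) = (-1 - 4)**2 = (-5)**2 = 25)
92*(F(-3) + 85) = 92*(25 + 85) = 92*110 = 10120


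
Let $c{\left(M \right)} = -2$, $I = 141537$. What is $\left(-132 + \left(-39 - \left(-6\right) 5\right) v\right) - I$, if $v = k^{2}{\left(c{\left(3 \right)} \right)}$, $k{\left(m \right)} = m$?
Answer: $-141705$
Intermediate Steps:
$v = 4$ ($v = \left(-2\right)^{2} = 4$)
$\left(-132 + \left(-39 - \left(-6\right) 5\right) v\right) - I = \left(-132 + \left(-39 - \left(-6\right) 5\right) 4\right) - 141537 = \left(-132 + \left(-39 - -30\right) 4\right) - 141537 = \left(-132 + \left(-39 + 30\right) 4\right) - 141537 = \left(-132 - 36\right) - 141537 = -168 - 141537 = -141705$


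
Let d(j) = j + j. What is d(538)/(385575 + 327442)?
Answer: 1076/713017 ≈ 0.0015091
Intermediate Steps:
d(j) = 2*j
d(538)/(385575 + 327442) = (2*538)/(385575 + 327442) = 1076/713017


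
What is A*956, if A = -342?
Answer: -326952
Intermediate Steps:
A*956 = -342*956 = -326952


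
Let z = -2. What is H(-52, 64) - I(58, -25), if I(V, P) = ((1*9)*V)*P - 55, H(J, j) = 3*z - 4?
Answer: 13095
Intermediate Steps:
H(J, j) = -10 (H(J, j) = 3*(-2) - 4 = -6 - 4 = -10)
I(V, P) = -55 + 9*P*V (I(V, P) = (9*V)*P - 55 = 9*P*V - 55 = -55 + 9*P*V)
H(-52, 64) - I(58, -25) = -10 - (-55 + 9*(-25)*58) = -10 - (-55 - 13050) = -10 - 1*(-13105) = -10 + 13105 = 13095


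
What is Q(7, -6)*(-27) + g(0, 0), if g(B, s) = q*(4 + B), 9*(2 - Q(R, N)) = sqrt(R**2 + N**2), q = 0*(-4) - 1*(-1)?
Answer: -50 + 3*sqrt(85) ≈ -22.341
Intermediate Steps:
q = 1 (q = 0 + 1 = 1)
Q(R, N) = 2 - sqrt(N**2 + R**2)/9 (Q(R, N) = 2 - sqrt(R**2 + N**2)/9 = 2 - sqrt(N**2 + R**2)/9)
g(B, s) = 4 + B (g(B, s) = 1*(4 + B) = 4 + B)
Q(7, -6)*(-27) + g(0, 0) = (2 - sqrt((-6)**2 + 7**2)/9)*(-27) + (4 + 0) = (2 - sqrt(36 + 49)/9)*(-27) + 4 = (2 - sqrt(85)/9)*(-27) + 4 = (-54 + 3*sqrt(85)) + 4 = -50 + 3*sqrt(85)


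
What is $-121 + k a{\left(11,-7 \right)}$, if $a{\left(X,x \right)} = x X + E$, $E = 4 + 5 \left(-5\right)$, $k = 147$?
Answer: $-14527$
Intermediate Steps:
$E = -21$ ($E = 4 - 25 = -21$)
$a{\left(X,x \right)} = -21 + X x$ ($a{\left(X,x \right)} = x X - 21 = X x - 21 = -21 + X x$)
$-121 + k a{\left(11,-7 \right)} = -121 + 147 \left(-21 + 11 \left(-7\right)\right) = -121 + 147 \left(-21 - 77\right) = -121 + 147 \left(-98\right) = -121 - 14406 = -14527$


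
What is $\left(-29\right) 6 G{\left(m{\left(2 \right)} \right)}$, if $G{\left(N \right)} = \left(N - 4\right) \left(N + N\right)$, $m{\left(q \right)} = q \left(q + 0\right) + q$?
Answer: $-4176$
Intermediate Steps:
$m{\left(q \right)} = q + q^{2}$ ($m{\left(q \right)} = q q + q = q^{2} + q = q + q^{2}$)
$G{\left(N \right)} = 2 N \left(-4 + N\right)$ ($G{\left(N \right)} = \left(-4 + N\right) 2 N = 2 N \left(-4 + N\right)$)
$\left(-29\right) 6 G{\left(m{\left(2 \right)} \right)} = \left(-29\right) 6 \cdot 2 \cdot 2 \left(1 + 2\right) \left(-4 + 2 \left(1 + 2\right)\right) = - 174 \cdot 2 \cdot 2 \cdot 3 \left(-4 + 2 \cdot 3\right) = - 174 \cdot 2 \cdot 6 \left(-4 + 6\right) = - 174 \cdot 2 \cdot 6 \cdot 2 = \left(-174\right) 24 = -4176$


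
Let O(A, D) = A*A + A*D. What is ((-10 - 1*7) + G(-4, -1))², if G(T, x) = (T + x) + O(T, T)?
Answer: 100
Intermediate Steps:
O(A, D) = A² + A*D
G(T, x) = T + x + 2*T² (G(T, x) = (T + x) + T*(T + T) = (T + x) + T*(2*T) = (T + x) + 2*T² = T + x + 2*T²)
((-10 - 1*7) + G(-4, -1))² = ((-10 - 1*7) + (-4 - 1 + 2*(-4)²))² = ((-10 - 7) + (-4 - 1 + 2*16))² = (-17 + (-4 - 1 + 32))² = (-17 + 27)² = 10² = 100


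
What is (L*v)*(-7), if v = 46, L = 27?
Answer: -8694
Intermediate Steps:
(L*v)*(-7) = (27*46)*(-7) = 1242*(-7) = -8694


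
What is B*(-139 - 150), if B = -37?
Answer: 10693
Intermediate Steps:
B*(-139 - 150) = -37*(-139 - 150) = -37*(-289) = 10693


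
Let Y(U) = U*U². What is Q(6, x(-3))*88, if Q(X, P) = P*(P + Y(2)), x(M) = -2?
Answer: -1056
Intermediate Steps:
Y(U) = U³
Q(X, P) = P*(8 + P) (Q(X, P) = P*(P + 2³) = P*(P + 8) = P*(8 + P))
Q(6, x(-3))*88 = -2*(8 - 2)*88 = -2*6*88 = -12*88 = -1056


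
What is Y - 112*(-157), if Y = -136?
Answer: 17448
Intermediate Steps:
Y - 112*(-157) = -136 - 112*(-157) = -136 + 17584 = 17448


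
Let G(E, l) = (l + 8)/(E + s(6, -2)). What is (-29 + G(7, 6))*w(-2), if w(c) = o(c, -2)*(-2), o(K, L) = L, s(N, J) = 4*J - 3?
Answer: -130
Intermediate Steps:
s(N, J) = -3 + 4*J
G(E, l) = (8 + l)/(-11 + E) (G(E, l) = (l + 8)/(E + (-3 + 4*(-2))) = (8 + l)/(E + (-3 - 8)) = (8 + l)/(E - 11) = (8 + l)/(-11 + E))
w(c) = 4 (w(c) = -2*(-2) = 4)
(-29 + G(7, 6))*w(-2) = (-29 + (8 + 6)/(-11 + 7))*4 = (-29 + 14/(-4))*4 = (-29 - 1/4*14)*4 = (-29 - 7/2)*4 = -65/2*4 = -130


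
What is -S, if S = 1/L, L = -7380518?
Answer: 1/7380518 ≈ 1.3549e-7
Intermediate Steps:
S = -1/7380518 (S = 1/(-7380518) = -1/7380518 ≈ -1.3549e-7)
-S = -1*(-1/7380518) = 1/7380518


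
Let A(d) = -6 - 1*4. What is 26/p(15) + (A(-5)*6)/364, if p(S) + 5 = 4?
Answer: -2381/91 ≈ -26.165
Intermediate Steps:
A(d) = -10 (A(d) = -6 - 4 = -10)
p(S) = -1 (p(S) = -5 + 4 = -1)
26/p(15) + (A(-5)*6)/364 = 26/(-1) - 10*6/364 = 26*(-1) - 60*1/364 = -26 - 15/91 = -2381/91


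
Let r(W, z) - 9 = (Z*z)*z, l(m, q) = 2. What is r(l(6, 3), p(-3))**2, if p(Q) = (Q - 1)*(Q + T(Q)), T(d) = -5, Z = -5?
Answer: 26122321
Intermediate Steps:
p(Q) = (-1 + Q)*(-5 + Q) (p(Q) = (Q - 1)*(Q - 5) = (-1 + Q)*(-5 + Q))
r(W, z) = 9 - 5*z**2 (r(W, z) = 9 + (-5*z)*z = 9 - 5*z**2)
r(l(6, 3), p(-3))**2 = (9 - 5*(5 + (-3)**2 - 6*(-3))**2)**2 = (9 - 5*(5 + 9 + 18)**2)**2 = (9 - 5*32**2)**2 = (9 - 5*1024)**2 = (9 - 5120)**2 = (-5111)**2 = 26122321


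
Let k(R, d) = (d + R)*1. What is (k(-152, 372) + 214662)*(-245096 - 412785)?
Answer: -141366785042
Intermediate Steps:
k(R, d) = R + d (k(R, d) = (R + d)*1 = R + d)
(k(-152, 372) + 214662)*(-245096 - 412785) = ((-152 + 372) + 214662)*(-245096 - 412785) = (220 + 214662)*(-657881) = 214882*(-657881) = -141366785042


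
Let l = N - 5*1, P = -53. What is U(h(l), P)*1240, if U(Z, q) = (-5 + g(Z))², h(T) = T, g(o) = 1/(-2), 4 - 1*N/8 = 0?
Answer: 37510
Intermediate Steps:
N = 32 (N = 32 - 8*0 = 32 + 0 = 32)
g(o) = -½
l = 27 (l = 32 - 5*1 = 32 - 5 = 27)
U(Z, q) = 121/4 (U(Z, q) = (-5 - ½)² = (-11/2)² = 121/4)
U(h(l), P)*1240 = (121/4)*1240 = 37510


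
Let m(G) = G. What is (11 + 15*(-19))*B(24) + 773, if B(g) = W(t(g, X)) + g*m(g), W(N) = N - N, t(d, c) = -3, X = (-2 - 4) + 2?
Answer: -157051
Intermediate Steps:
X = -4 (X = -6 + 2 = -4)
W(N) = 0
B(g) = g**2 (B(g) = 0 + g*g = 0 + g**2 = g**2)
(11 + 15*(-19))*B(24) + 773 = (11 + 15*(-19))*24**2 + 773 = (11 - 285)*576 + 773 = -274*576 + 773 = -157824 + 773 = -157051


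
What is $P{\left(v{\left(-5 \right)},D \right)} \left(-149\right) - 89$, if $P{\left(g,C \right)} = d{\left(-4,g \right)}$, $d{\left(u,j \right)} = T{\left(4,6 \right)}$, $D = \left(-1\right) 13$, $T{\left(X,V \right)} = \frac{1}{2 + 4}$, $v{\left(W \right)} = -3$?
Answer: $- \frac{683}{6} \approx -113.83$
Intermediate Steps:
$T{\left(X,V \right)} = \frac{1}{6}$
$D = -13$
$d{\left(u,j \right)} = \frac{1}{6}$
$P{\left(g,C \right)} = \frac{1}{6}$
$P{\left(v{\left(-5 \right)},D \right)} \left(-149\right) - 89 = \frac{1}{6} \left(-149\right) - 89 = - \frac{149}{6} - 89 = - \frac{683}{6}$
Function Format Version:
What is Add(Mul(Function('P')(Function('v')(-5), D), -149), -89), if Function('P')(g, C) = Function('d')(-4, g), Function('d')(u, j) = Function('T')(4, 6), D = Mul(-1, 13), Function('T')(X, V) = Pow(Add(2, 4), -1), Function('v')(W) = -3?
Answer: Rational(-683, 6) ≈ -113.83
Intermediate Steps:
Function('T')(X, V) = Rational(1, 6) (Function('T')(X, V) = Pow(6, -1) = Rational(1, 6))
D = -13
Function('d')(u, j) = Rational(1, 6)
Function('P')(g, C) = Rational(1, 6)
Add(Mul(Function('P')(Function('v')(-5), D), -149), -89) = Add(Mul(Rational(1, 6), -149), -89) = Add(Rational(-149, 6), -89) = Rational(-683, 6)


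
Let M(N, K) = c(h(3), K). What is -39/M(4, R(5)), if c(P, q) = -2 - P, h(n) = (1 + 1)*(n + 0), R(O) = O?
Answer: 39/8 ≈ 4.8750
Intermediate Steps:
h(n) = 2*n
M(N, K) = -8 (M(N, K) = -2 - 2*3 = -2 - 1*6 = -2 - 6 = -8)
-39/M(4, R(5)) = -39/(-8) = -39*(-⅛) = 39/8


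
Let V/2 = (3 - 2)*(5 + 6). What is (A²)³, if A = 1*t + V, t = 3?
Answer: 244140625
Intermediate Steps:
V = 22 (V = 2*((3 - 2)*(5 + 6)) = 2*(1*11) = 2*11 = 22)
A = 25 (A = 1*3 + 22 = 3 + 22 = 25)
(A²)³ = (25²)³ = 625³ = 244140625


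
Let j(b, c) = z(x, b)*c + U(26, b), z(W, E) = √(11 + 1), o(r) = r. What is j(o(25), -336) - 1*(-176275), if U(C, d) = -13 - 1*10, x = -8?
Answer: 176252 - 672*√3 ≈ 1.7509e+5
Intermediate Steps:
z(W, E) = 2*√3 (z(W, E) = √12 = 2*√3)
U(C, d) = -23 (U(C, d) = -13 - 10 = -23)
j(b, c) = -23 + 2*c*√3 (j(b, c) = (2*√3)*c - 23 = 2*c*√3 - 23 = -23 + 2*c*√3)
j(o(25), -336) - 1*(-176275) = (-23 + 2*(-336)*√3) - 1*(-176275) = (-23 - 672*√3) + 176275 = 176252 - 672*√3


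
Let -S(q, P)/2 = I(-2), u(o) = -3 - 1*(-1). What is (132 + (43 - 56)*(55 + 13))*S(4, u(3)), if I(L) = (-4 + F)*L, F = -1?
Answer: 15040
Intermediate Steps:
u(o) = -2 (u(o) = -3 + 1 = -2)
I(L) = -5*L (I(L) = (-4 - 1)*L = -5*L)
S(q, P) = -20 (S(q, P) = -(-10)*(-2) = -2*10 = -20)
(132 + (43 - 56)*(55 + 13))*S(4, u(3)) = (132 + (43 - 56)*(55 + 13))*(-20) = (132 - 13*68)*(-20) = (132 - 884)*(-20) = -752*(-20) = 15040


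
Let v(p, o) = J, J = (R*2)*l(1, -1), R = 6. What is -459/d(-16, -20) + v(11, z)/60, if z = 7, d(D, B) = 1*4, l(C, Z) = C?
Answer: -2291/20 ≈ -114.55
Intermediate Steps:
d(D, B) = 4
J = 12 (J = (6*2)*1 = 12*1 = 12)
v(p, o) = 12
-459/d(-16, -20) + v(11, z)/60 = -459/4 + 12/60 = -459*¼ + 12*(1/60) = -459/4 + ⅕ = -2291/20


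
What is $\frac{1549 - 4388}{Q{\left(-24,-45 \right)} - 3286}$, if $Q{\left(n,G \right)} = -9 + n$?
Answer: $\frac{2839}{3319} \approx 0.85538$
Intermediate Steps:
$\frac{1549 - 4388}{Q{\left(-24,-45 \right)} - 3286} = \frac{1549 - 4388}{\left(-9 - 24\right) - 3286} = - \frac{2839}{-33 - 3286} = - \frac{2839}{-3319} = \left(-2839\right) \left(- \frac{1}{3319}\right) = \frac{2839}{3319}$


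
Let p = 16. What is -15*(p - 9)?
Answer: -105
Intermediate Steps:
-15*(p - 9) = -15*(16 - 9) = -15*7 = -105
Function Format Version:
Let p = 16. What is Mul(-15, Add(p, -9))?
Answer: -105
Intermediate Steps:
Mul(-15, Add(p, -9)) = Mul(-15, Add(16, -9)) = Mul(-15, 7) = -105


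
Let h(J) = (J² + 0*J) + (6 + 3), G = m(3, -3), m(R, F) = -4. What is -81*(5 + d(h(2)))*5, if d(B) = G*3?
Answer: 2835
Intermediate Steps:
G = -4
h(J) = 9 + J² (h(J) = (J² + 0) + 9 = J² + 9 = 9 + J²)
d(B) = -12 (d(B) = -4*3 = -12)
-81*(5 + d(h(2)))*5 = -81*(5 - 12)*5 = -81*(-7)*5 = 567*5 = 2835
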